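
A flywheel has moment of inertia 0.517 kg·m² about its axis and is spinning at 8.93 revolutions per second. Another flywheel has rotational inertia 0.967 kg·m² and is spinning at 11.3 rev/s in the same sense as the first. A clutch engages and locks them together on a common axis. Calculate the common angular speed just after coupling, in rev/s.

|ω_f| ≈ 10.5 rev/s

The coupling torques are internal; angular momentum about the shared axis is conserved.
Taking A's sense as positive: L = (0.5170)(8.93) + (0.9670)(11.3) = 15.54 kg·m²·rev/s.
Combined I = 0.5170 + 0.9670 = 1.484 kg·m².
ω_f = L / I = 15.54 / 1.484 = 10.47 rev/s.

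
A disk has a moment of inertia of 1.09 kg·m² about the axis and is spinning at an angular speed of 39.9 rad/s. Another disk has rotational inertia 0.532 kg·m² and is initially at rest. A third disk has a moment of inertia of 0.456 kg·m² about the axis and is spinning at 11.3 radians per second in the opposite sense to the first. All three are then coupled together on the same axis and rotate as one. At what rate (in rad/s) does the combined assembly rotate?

No external torque acts about the common axis, so total angular momentum is conserved.
Taking A's sense as positive: L = (1.090)(39.9) − (0.4560)(11.3) = 38.34 kg·m²·rad/s.
Combined I = 1.090 + 0.5320 + 0.4560 = 2.078 kg·m².
ω_f = L / I = 38.34 / 2.078 = 18.45 rad/s.

|ω_f| ≈ 18.4 rad/s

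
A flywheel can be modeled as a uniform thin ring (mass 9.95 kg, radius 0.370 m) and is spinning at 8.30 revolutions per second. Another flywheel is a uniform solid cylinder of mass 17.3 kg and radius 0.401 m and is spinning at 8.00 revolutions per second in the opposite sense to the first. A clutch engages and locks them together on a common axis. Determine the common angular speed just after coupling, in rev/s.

The coupling torques are internal; angular momentum about the shared axis is conserved.
Moments of inertia: I_A = (9.95)(0.370)² = 1.362 kg·m²; I_B = ½(17.3)(0.401)² = 1.391 kg·m².
Taking A's sense as positive: L = (1.362)(8.30) − (1.391)(8.00) = 0.1785 kg·m²·rev/s.
Combined I = 1.362 + 1.391 = 2.753 kg·m².
ω_f = L / I = 0.1785 / 2.753 = 0.06482 rev/s.

|ω_f| ≈ 0.0648 rev/s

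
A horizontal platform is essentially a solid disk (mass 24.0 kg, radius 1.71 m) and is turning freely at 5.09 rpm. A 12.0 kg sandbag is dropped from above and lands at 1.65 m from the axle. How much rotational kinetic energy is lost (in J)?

energy lost ≈ 2.40 J

The added mass arrives with no angular momentum about the axle, and any external torque about the axle is negligible, so the system's angular momentum is conserved.
I_p = ½(24.0)(1.71)² = 35.09 kg·m².
Added inertia Σmr² = (12.0)(1.65)² = 32.67 kg·m²; I_f = 35.09 + 32.67 = 67.76 kg·m².
ω_f = I_p ω_i / I_f = (35.09)(5.09) / 67.76 = 2.636 rpm.
KE_i = ½(35.09)(0.5330 rad/s)² = 4.985 J; KE_f = ½(67.76)(0.2760)² = 2.581 J.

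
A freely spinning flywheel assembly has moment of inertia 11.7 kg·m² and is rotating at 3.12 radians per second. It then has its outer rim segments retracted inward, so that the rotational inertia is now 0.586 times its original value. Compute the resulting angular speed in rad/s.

ω₂ ≈ 5.32 rad/s

No external torque acts about the spin axis, so angular momentum is conserved.
I₂ = 0.586 × 11.7 = 6.856 kg·m².
ω₂ = I₁ω₁ / I₂ = (11.70)(3.12 rad/s) / (6.856) = 5.324 rad/s.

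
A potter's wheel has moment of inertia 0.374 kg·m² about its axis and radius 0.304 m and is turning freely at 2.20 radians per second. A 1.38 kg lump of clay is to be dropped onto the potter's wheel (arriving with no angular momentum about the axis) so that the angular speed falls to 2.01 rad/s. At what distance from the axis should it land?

r ≈ 0.160 m

No external torque acts about the axis; L_before = L_after.
I_p ω_i = (I_p + m r²) ω_f ⇒ m r² = I_p(ω_i/ω_f − 1) = 0.3740(2.20/2.01 − 1) = 0.03535 kg·m².
r = √(0.03535/1.38) = 0.1601 m.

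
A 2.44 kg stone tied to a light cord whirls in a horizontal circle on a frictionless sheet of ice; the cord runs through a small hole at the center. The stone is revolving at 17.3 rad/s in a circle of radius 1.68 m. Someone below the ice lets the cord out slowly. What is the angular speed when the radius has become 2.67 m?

ω₂ ≈ 6.85 rad/s

No torque about the axis ⇒ m r₁² ω₁ = m r₂² ω₂.
ω₂ = ω₁ (r₁/r₂)² = (17.3)(1.68/2.67)² = 6.849 rad/s.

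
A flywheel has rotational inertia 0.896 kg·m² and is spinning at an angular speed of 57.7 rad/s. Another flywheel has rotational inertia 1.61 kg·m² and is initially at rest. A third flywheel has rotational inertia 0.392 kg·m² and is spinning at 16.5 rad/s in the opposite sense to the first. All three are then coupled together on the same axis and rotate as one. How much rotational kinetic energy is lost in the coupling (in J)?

ΔKE lost ≈ 1190 J

No external torque acts about the common axis, so total angular momentum is conserved.
Taking A's sense as positive: L = (0.8960)(57.7) − (0.3920)(16.5) = 45.23 kg·m²·rad/s.
Combined I = 0.8960 + 1.610 + 0.3920 = 2.898 kg·m².
ω_f = L / I = 45.23 / 2.898 = 15.61 rad/s.
KE_i = ½ΣIω² = 1545 J; KE_f = ½(2.898)(15.61)² = 353.0 J.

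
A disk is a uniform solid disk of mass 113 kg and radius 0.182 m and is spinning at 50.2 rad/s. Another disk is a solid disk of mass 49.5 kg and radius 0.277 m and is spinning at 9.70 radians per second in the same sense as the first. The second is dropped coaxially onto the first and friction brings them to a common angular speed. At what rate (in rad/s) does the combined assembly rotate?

No external torque acts about the common axis, so total angular momentum is conserved.
Moments of inertia: I_A = ½(113)(0.182)² = 1.872 kg·m²; I_B = ½(49.5)(0.277)² = 1.899 kg·m².
Taking A's sense as positive: L = (1.872)(50.2) + (1.899)(9.70) = 112.4 kg·m²·rad/s.
Combined I = 1.872 + 1.899 = 3.771 kg·m².
ω_f = L / I = 112.4 / 3.771 = 29.80 rad/s.

|ω_f| ≈ 29.8 rad/s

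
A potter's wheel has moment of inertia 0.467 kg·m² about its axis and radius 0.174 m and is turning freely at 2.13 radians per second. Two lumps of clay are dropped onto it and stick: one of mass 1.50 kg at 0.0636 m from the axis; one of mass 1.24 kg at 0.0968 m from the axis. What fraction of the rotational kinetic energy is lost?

The added mass arrives with no angular momentum about the axis, and any external torque about the axis is negligible, so the system's angular momentum is conserved.
Added inertia Σmr² = (1.50)(0.0636)² + (1.24)(0.0968)² = 0.01769 kg·m²; I_f = 0.4670 + 0.01769 = 0.4847 kg·m².
ω_f = I_p ω_i / I_f = (0.4670)(2.13) / 0.4847 = 2.052 rad/s.
KE_i = ½(0.4670)(2.130 rad/s)² = 1.059 J; KE_f = ½(0.4847)(2.052)² = 1.021 J.
Fraction lost = 0.03649.

fraction ≈ 0.0365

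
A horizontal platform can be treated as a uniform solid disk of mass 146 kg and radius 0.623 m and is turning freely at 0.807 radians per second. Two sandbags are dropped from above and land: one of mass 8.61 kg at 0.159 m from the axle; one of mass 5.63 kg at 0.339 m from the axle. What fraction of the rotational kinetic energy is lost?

fraction ≈ 0.0296

No external torque acts about the axle; L_before = L_after.
I_p = ½(146)(0.623)² = 28.33 kg·m².
Added inertia Σmr² = (8.61)(0.159)² + (5.63)(0.339)² = 0.8647 kg·m²; I_f = 28.33 + 0.8647 = 29.20 kg·m².
ω_f = I_p ω_i / I_f = (28.33)(0.807) / 29.20 = 0.7831 rad/s.
KE_i = ½(28.33)(0.8070 rad/s)² = 9.226 J; KE_f = ½(29.20)(0.7831)² = 8.953 J.
Fraction lost = 0.02961.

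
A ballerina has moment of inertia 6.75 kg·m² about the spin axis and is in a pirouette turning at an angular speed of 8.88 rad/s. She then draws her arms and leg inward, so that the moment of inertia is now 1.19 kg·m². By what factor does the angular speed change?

With no external torque about the axis, L is conserved: I₁ω₁ = I₂ω₂.
ω₂/ω₁ = I₁/I₂ = 6.750 / 1.190 = 5.672.

ω₂/ω₁ ≈ 5.67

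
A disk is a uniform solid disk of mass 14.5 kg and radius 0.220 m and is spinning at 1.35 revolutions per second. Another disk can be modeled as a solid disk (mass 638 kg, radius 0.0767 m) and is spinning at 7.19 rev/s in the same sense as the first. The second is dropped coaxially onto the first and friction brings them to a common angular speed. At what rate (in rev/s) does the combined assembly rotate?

The coupling torques are internal; angular momentum about the shared axis is conserved.
Moments of inertia: I_A = ½(14.5)(0.220)² = 0.3509 kg·m²; I_B = ½(638)(0.0767)² = 1.877 kg·m².
Taking A's sense as positive: L = (0.3509)(1.35) + (1.877)(7.19) = 13.97 kg·m²·rev/s.
Combined I = 0.3509 + 1.877 = 2.228 kg·m².
ω_f = L / I = 13.97 / 2.228 = 6.270 rev/s.

|ω_f| ≈ 6.27 rev/s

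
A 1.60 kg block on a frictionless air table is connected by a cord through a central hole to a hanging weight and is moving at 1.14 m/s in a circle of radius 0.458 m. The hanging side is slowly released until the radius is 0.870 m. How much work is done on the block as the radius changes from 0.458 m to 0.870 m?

Central (radial) force ⇒ zero torque about the center ⇒ m v r is constant.
v₂ = v₁ r₁ / r₂ = (1.14)(0.458) / (0.870) = 0.6001 m/s.
W = ΔKE = ½m(v₂² − v₁²) = -0.7515 J.

W ≈ -0.752 J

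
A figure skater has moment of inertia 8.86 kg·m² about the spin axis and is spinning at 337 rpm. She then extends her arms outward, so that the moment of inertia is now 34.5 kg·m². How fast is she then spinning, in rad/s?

ω₂ ≈ 9.06 rad/s

With no external torque about the axis, L is conserved: I₁ω₁ = I₂ω₂.
ω₂ = I₁ω₁ / I₂ = (8.860)(337 rpm) / (34.50) = 86.55 rpm = 9.063 rad/s.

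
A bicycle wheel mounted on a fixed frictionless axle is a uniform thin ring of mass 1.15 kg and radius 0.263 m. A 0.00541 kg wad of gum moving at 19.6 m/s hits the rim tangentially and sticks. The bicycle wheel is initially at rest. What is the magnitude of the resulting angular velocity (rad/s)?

About the axle the impulsive forces during the collision are internal, so angular momentum about that axis is conserved.
I_p = (1.15)(0.263)² = 0.07954 kg·m². Taking the sense of the wad of gum's angular momentum as positive, L_{wad} = m v R = (0.00541)(19.6)(0.263) = 0.02789 kg·m²/s.
L_i = 0 + 0.02789 = 0.02789 kg·m²/s.
After sticking, I_f = I_p + m R² = 0.07954 + (0.00541)(0.263)² = 0.07992 kg·m².
ω_f = L_i / I_f = 0.02789 / 0.07992 = 0.3489 rad/s.

|ω_f| ≈ 0.349 rad/s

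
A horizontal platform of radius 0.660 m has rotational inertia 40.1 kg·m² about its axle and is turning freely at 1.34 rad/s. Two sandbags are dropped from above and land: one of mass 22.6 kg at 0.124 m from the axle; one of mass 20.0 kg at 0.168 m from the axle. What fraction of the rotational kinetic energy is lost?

The added mass arrives with no angular momentum about the axle, and any external torque about the axle is negligible, so the system's angular momentum is conserved.
Added inertia Σmr² = (22.6)(0.124)² + (20.0)(0.168)² = 0.9120 kg·m²; I_f = 40.10 + 0.9120 = 41.01 kg·m².
ω_f = I_p ω_i / I_f = (40.10)(1.34) / 41.01 = 1.310 rad/s.
KE_i = ½(40.10)(1.340 rad/s)² = 36.00 J; KE_f = ½(41.01)(1.310)² = 35.20 J.
Fraction lost = 0.02224.

fraction ≈ 0.0222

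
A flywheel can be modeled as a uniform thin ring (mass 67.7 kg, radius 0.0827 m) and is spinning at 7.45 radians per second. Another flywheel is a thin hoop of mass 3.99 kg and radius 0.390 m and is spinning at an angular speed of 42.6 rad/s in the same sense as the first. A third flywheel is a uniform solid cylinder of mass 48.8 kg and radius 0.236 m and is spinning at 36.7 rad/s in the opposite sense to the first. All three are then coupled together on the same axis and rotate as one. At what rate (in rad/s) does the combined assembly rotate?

|ω_f| ≈ 8.47 rad/s

The coupling torques are internal; angular momentum about the shared axis is conserved.
Moments of inertia: I_A = (67.7)(0.0827)² = 0.4630 kg·m²; I_B = (3.99)(0.390)² = 0.6069 kg·m²; I_C = ½(48.8)(0.236)² = 1.359 kg·m².
Taking A's sense as positive: L = (0.4630)(7.45) + (0.6069)(42.6) − (1.359)(36.7) = -20.57 kg·m²·rad/s.
Combined I = 0.4630 + 0.6069 + 1.359 = 2.429 kg·m².
ω_f = L / I = -20.57 / 2.429 = -8.470 rad/s.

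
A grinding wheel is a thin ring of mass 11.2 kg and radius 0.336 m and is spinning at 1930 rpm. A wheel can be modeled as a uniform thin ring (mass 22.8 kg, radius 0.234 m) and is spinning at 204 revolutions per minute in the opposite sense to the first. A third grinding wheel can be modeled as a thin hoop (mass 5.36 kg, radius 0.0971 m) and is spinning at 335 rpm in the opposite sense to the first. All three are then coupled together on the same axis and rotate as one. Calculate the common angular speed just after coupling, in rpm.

|ω_f| ≈ 846 rpm

No external torque acts about the common axis, so total angular momentum is conserved.
Moments of inertia: I_A = (11.2)(0.336)² = 1.264 kg·m²; I_B = (22.8)(0.234)² = 1.248 kg·m²; I_C = (5.36)(0.0971)² = 0.05054 kg·m².
Taking A's sense as positive: L = (1.264)(1930) − (1.248)(204) − (0.05054)(335) = 2169 kg·m²·rpm.
Combined I = 1.264 + 1.248 + 0.05054 = 2.563 kg·m².
ω_f = L / I = 2169 / 2.563 = 846.0 rpm.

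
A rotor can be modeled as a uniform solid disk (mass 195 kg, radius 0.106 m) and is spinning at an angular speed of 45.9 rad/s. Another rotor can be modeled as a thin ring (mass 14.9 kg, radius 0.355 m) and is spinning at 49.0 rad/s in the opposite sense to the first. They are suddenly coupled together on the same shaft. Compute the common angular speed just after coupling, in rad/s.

|ω_f| ≈ 14.0 rad/s

The coupling torques are internal; angular momentum about the shared axis is conserved.
Moments of inertia: I_A = ½(195)(0.106)² = 1.096 kg·m²; I_B = (14.9)(0.355)² = 1.878 kg·m².
Taking A's sense as positive: L = (1.096)(45.9) − (1.878)(49.0) = -41.73 kg·m²·rad/s.
Combined I = 1.096 + 1.878 = 2.973 kg·m².
ω_f = L / I = -41.73 / 2.973 = -14.03 rad/s.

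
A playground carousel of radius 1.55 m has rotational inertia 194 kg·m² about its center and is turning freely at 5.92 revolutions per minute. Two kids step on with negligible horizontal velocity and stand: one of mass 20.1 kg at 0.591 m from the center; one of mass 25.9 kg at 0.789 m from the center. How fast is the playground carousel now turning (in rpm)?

No external torque acts about the center; L_before = L_after.
Added inertia Σmr² = (20.1)(0.591)² + (25.9)(0.789)² = 23.14 kg·m²; I_f = 194.0 + 23.14 = 217.1 kg·m².
ω_f = I_p ω_i / I_f = (194.0)(5.92) / 217.1 = 5.289 rpm.

ω_f ≈ 5.29 rpm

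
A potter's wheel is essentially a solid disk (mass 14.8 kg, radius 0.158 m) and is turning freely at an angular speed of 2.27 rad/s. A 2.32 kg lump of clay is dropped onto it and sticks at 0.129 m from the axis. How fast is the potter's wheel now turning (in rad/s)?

The added mass arrives with no angular momentum about the axis, and any external torque about the axis is negligible, so the system's angular momentum is conserved.
I_p = ½(14.8)(0.158)² = 0.1847 kg·m².
Added inertia Σmr² = (2.32)(0.129)² = 0.03861 kg·m²; I_f = 0.1847 + 0.03861 = 0.2233 kg·m².
ω_f = I_p ω_i / I_f = (0.1847)(2.27) / 0.2233 = 1.878 rad/s.

ω_f ≈ 1.88 rad/s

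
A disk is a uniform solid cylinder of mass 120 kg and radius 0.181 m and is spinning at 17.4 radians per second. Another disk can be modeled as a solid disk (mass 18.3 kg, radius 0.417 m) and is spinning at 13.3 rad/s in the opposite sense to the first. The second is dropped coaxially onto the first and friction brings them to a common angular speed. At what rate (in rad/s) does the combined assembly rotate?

The coupling torques are internal; angular momentum about the shared axis is conserved.
Moments of inertia: I_A = ½(120)(0.181)² = 1.966 kg·m²; I_B = ½(18.3)(0.417)² = 1.591 kg·m².
Taking A's sense as positive: L = (1.966)(17.4) − (1.591)(13.3) = 13.04 kg·m²·rad/s.
Combined I = 1.966 + 1.591 = 3.557 kg·m².
ω_f = L / I = 13.04 / 3.557 = 3.667 rad/s.

|ω_f| ≈ 3.67 rad/s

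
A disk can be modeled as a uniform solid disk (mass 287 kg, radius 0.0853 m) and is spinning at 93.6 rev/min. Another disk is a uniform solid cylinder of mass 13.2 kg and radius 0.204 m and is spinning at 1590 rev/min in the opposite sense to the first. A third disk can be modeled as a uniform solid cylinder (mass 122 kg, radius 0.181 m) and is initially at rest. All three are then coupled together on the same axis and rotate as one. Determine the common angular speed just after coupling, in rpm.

The coupling torques are internal; angular momentum about the shared axis is conserved.
Moments of inertia: I_A = ½(287)(0.0853)² = 1.044 kg·m²; I_B = ½(13.2)(0.204)² = 0.2747 kg·m²; I_C = ½(122)(0.181)² = 1.998 kg·m².
Taking A's sense as positive: L = (1.044)(93.6) − (0.2747)(1590) = -339.0 kg·m²·rpm.
Combined I = 1.044 + 0.2747 + 1.998 = 3.317 kg·m².
ω_f = L / I = -339.0 / 3.317 = -102.2 rpm.

|ω_f| ≈ 102 rpm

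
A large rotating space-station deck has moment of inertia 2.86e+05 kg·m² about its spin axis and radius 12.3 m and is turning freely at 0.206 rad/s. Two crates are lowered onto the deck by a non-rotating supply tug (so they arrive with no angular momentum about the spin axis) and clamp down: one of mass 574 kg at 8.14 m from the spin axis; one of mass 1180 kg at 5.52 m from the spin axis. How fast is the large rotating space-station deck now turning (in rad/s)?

ω_f ≈ 0.164 rad/s

No external torque acts about the spin axis; L_before = L_after.
Added inertia Σmr² = (574)(8.14)² + (1180)(5.52)² = 73990 kg·m²; I_f = 2.860e+05 + 73990 = 3.600e+05 kg·m².
ω_f = I_p ω_i / I_f = (2.860e+05)(0.206) / 3.600e+05 = 0.1637 rad/s.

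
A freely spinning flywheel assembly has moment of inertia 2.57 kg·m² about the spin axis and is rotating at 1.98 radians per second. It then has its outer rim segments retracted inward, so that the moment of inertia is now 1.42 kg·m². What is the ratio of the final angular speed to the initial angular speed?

ω₂/ω₁ ≈ 1.81

With no external torque about the axis, L is conserved: I₁ω₁ = I₂ω₂.
ω₂/ω₁ = I₁/I₂ = 2.570 / 1.420 = 1.810.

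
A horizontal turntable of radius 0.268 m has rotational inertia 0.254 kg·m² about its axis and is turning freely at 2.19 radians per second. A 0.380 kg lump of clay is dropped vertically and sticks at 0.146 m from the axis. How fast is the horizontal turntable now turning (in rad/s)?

ω_f ≈ 2.12 rad/s

The added mass arrives with no angular momentum about the axis, and any external torque about the axis is negligible, so the system's angular momentum is conserved.
Added inertia Σmr² = (0.380)(0.146)² = 0.008100 kg·m²; I_f = 0.2540 + 0.008100 = 0.2621 kg·m².
ω_f = I_p ω_i / I_f = (0.2540)(2.19) / 0.2621 = 2.122 rad/s.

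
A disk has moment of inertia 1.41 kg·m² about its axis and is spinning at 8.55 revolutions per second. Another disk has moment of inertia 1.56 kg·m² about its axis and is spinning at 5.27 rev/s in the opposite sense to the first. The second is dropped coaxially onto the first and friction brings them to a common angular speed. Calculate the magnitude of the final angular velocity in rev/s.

No external torque acts about the common axis, so total angular momentum is conserved.
Taking A's sense as positive: L = (1.410)(8.55) − (1.560)(5.27) = 3.834 kg·m²·rev/s.
Combined I = 1.410 + 1.560 = 2.970 kg·m².
ω_f = L / I = 3.834 / 2.970 = 1.291 rev/s.

|ω_f| ≈ 1.29 rev/s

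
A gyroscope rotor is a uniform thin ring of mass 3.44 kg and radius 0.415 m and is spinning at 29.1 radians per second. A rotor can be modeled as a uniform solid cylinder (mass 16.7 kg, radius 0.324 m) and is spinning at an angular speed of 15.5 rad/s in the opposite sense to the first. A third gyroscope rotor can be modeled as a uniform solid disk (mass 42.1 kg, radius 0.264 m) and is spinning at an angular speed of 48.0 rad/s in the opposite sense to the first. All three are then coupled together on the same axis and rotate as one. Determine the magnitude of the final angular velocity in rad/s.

The coupling torques are internal; angular momentum about the shared axis is conserved.
Moments of inertia: I_A = (3.44)(0.415)² = 0.5925 kg·m²; I_B = ½(16.7)(0.324)² = 0.8765 kg·m²; I_C = ½(42.1)(0.264)² = 1.467 kg·m².
Taking A's sense as positive: L = (0.5925)(29.1) − (0.8765)(15.5) − (1.467)(48.0) = -66.77 kg·m²·rad/s.
Combined I = 0.5925 + 0.8765 + 1.467 = 2.936 kg·m².
ω_f = L / I = -66.77 / 2.936 = -22.74 rad/s.

|ω_f| ≈ 22.7 rad/s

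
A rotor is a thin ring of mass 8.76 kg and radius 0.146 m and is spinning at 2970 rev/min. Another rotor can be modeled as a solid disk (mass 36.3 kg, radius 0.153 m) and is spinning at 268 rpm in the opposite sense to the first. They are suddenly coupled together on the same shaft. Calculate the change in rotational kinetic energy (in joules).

The coupling torques are internal; angular momentum about the shared axis is conserved.
Moments of inertia: I_A = (8.76)(0.146)² = 0.1867 kg·m²; I_B = ½(36.3)(0.153)² = 0.4249 kg·m².
Taking A's sense as positive: L = (0.1867)(2970) − (0.4249)(268) = 440.7 kg·m²·rpm.
Combined I = 0.1867 + 0.4249 = 0.6116 kg·m².
ω_f = L / I = 440.7 / 0.6116 = 720.6 rpm.
KE_i = ½ΣIω² = 9199 J; KE_f = ½(0.6116)(75.46)² = 1741 J.

ΔKE ≈ -7460 J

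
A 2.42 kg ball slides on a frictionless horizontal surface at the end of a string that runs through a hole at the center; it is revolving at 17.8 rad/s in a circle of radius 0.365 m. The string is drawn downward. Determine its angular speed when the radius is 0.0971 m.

No torque about the axis ⇒ m r₁² ω₁ = m r₂² ω₂.
ω₂ = ω₁ (r₁/r₂)² = (17.8)(0.365/0.0971)² = 251.5 rad/s.

ω₂ ≈ 252 rad/s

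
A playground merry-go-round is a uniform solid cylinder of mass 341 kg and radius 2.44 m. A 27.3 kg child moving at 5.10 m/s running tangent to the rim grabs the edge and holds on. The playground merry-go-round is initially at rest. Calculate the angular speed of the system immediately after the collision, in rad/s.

About the axle the impulsive forces during the collision are internal, so angular momentum about that axis is conserved.
I_p = ½(341)(2.44)² = 1015 kg·m². Taking the sense of the child's angular momentum as positive, L_{child} = m v R = (27.3)(5.10)(2.44) = 339.7 kg·m²/s.
L_i = 0 + 339.7 = 339.7 kg·m²/s.
After sticking, I_f = I_p + m R² = 1015 + (27.3)(2.44)² = 1178 kg·m².
ω_f = L_i / I_f = 339.7 / 1178 = 0.2885 rad/s.

|ω_f| ≈ 0.288 rad/s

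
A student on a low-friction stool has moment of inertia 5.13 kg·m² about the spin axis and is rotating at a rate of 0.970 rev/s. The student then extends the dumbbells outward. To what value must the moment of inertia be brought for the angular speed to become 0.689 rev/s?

No external torque acts about the spin axis, so angular momentum is conserved.
I₂ = I₁ω₁ / ω₂ = (5.13)(0.970) / (0.689) = 7.222 kg·m².

I₂ ≈ 7.22 kg·m²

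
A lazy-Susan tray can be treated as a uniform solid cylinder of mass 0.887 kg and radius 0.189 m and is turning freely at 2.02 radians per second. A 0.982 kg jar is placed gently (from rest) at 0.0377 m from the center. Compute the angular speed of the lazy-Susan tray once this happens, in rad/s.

ω_f ≈ 1.86 rad/s

No external torque acts about the center; L_before = L_after.
I_p = ½(0.887)(0.189)² = 0.01584 kg·m².
Added inertia Σmr² = (0.982)(0.0377)² = 0.001396 kg·m²; I_f = 0.01584 + 0.001396 = 0.01724 kg·m².
ω_f = I_p ω_i / I_f = (0.01584)(2.02) / 0.01724 = 1.856 rad/s.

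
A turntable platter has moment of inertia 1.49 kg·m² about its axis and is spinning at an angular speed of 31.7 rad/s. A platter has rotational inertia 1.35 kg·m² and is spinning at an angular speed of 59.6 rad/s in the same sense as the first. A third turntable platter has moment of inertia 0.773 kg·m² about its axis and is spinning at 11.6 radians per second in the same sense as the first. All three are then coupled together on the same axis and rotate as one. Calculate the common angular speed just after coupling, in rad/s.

|ω_f| ≈ 37.8 rad/s

No external torque acts about the common axis, so total angular momentum is conserved.
Taking A's sense as positive: L = (1.490)(31.7) + (1.350)(59.6) + (0.7730)(11.6) = 136.7 kg·m²·rad/s.
Combined I = 1.490 + 1.350 + 0.7730 = 3.613 kg·m².
ω_f = L / I = 136.7 / 3.613 = 37.82 rad/s.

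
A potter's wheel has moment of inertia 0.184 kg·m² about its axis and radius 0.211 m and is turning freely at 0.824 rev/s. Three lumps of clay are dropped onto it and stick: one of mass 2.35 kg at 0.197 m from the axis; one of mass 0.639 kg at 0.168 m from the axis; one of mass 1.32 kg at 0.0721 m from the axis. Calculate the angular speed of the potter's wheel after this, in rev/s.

ω_f ≈ 0.505 rev/s

The added mass arrives with no angular momentum about the axis, and any external torque about the axis is negligible, so the system's angular momentum is conserved.
Added inertia Σmr² = (2.35)(0.197)² + (0.639)(0.168)² + (1.32)(0.0721)² = 0.1161 kg·m²; I_f = 0.1840 + 0.1161 = 0.3001 kg·m².
ω_f = I_p ω_i / I_f = (0.1840)(0.824) / 0.3001 = 0.5052 rev/s.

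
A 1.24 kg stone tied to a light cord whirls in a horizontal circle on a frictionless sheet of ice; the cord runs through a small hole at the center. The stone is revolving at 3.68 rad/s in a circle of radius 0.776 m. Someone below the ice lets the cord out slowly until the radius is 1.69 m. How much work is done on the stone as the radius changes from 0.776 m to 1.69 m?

No torque about the axis ⇒ m r₁² ω₁ = m r₂² ω₂.
ω₂ = ω₁ (r₁/r₂)² = (3.68)(0.776/1.69)² = 0.7759 rad/s.
W = ΔKE = ½m(v₂² − v₁²) = -3.990 J.

W ≈ -3.99 J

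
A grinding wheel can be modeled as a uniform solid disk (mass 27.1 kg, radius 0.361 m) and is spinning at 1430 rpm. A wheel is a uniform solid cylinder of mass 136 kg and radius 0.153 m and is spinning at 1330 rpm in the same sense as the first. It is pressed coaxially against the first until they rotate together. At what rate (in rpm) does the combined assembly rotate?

The coupling torques are internal; angular momentum about the shared axis is conserved.
Moments of inertia: I_A = ½(27.1)(0.361)² = 1.766 kg·m²; I_B = ½(136)(0.153)² = 1.592 kg·m².
Taking A's sense as positive: L = (1.766)(1430) + (1.592)(1330) = 4642 kg·m²·rpm.
Combined I = 1.766 + 1.592 = 3.358 kg·m².
ω_f = L / I = 4642 / 3.358 = 1383 rpm.

|ω_f| ≈ 1380 rpm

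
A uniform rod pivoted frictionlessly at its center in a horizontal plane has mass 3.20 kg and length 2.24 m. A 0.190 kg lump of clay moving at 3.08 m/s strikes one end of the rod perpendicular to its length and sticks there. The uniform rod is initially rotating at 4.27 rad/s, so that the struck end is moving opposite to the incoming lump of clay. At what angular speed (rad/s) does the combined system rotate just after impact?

|ω_f| ≈ 3.21 rad/s

About the pivot the impulsive forces during the collision are internal, so angular momentum about that axis is conserved.
I_p = (1/12)(3.20)(2.24)² = 1.338 kg·m². Taking the sense of the lump of clay's angular momentum as positive, L_{lump} = m v R = (0.190)(3.08)(2.24/2) = 0.6554 kg·m²/s.
L_i = −I_p ω_p + m v R = −(1.338)(4.27) + 0.6554 = -5.058 kg·m²/s.
After sticking, I_f = I_p + m R² = 1.338 + (0.190)(2.24/2)² = 1.576 kg·m².
ω_f = L_i / I_f = -5.058 / 1.576 = -3.209 rad/s.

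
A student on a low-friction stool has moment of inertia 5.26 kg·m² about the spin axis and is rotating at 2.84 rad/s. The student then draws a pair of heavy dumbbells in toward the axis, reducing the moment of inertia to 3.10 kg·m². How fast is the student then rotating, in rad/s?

ω₂ ≈ 4.82 rad/s

With no external torque about the axis, L is conserved: I₁ω₁ = I₂ω₂.
ω₂ = I₁ω₁ / I₂ = (5.260)(2.84 rad/s) / (3.100) = 4.819 rad/s.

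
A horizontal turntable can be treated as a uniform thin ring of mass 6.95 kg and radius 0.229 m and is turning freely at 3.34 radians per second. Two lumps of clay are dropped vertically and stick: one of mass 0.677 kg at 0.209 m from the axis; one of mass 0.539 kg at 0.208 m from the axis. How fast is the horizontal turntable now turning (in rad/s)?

No external torque acts about the axis; L_before = L_after.
I_p = (6.95)(0.229)² = 0.3645 kg·m².
Added inertia Σmr² = (0.677)(0.209)² + (0.539)(0.208)² = 0.05289 kg·m²; I_f = 0.3645 + 0.05289 = 0.4174 kg·m².
ω_f = I_p ω_i / I_f = (0.3645)(3.34) / 0.4174 = 2.917 rad/s.

ω_f ≈ 2.92 rad/s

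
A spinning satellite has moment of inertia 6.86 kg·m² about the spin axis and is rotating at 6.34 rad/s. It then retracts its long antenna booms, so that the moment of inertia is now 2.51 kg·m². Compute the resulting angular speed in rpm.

ω₂ ≈ 165 rpm

No external torque acts about the spin axis, so angular momentum is conserved.
ω₂ = I₁ω₁ / I₂ = (6.860)(6.34 rad/s) / (2.510) = 17.33 rad/s = 165.5 rpm.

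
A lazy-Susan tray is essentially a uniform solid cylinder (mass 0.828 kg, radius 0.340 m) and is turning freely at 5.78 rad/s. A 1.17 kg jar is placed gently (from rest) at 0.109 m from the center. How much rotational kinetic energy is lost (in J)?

energy lost ≈ 0.180 J

No external torque acts about the center; L_before = L_after.
I_p = ½(0.828)(0.340)² = 0.04786 kg·m².
Added inertia Σmr² = (1.17)(0.109)² = 0.01390 kg·m²; I_f = 0.04786 + 0.01390 = 0.06176 kg·m².
ω_f = I_p ω_i / I_f = (0.04786)(5.78) / 0.06176 = 4.479 rad/s.
KE_i = ½(0.04786)(5.780 rad/s)² = 0.7994 J; KE_f = ½(0.06176)(4.479)² = 0.6195 J.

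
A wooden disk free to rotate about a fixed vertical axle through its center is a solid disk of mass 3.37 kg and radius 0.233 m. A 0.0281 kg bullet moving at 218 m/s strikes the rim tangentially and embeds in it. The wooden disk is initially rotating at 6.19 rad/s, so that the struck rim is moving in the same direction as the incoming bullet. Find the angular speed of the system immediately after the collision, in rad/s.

About the axle the impulsive forces during the collision are internal, so angular momentum about that axis is conserved.
I_p = ½(3.37)(0.233)² = 0.09148 kg·m². Taking the sense of the bullet's angular momentum as positive, L_{bullet} = m v R = (0.0281)(218)(0.233) = 1.427 kg·m²/s.
L_i = +I_p ω_p + m v R = +(0.09148)(6.19) + 1.427 = 1.994 kg·m²/s.
After sticking, I_f = I_p + m R² = 0.09148 + (0.0281)(0.233)² = 0.09300 kg·m².
ω_f = L_i / I_f = 1.994 / 0.09300 = 21.44 rad/s.

|ω_f| ≈ 21.4 rad/s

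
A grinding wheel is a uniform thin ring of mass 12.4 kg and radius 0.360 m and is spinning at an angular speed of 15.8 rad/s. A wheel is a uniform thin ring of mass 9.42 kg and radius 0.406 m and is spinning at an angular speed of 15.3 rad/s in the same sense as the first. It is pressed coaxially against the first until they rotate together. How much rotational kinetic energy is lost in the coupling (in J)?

No external torque acts about the common axis, so total angular momentum is conserved.
Moments of inertia: I_A = (12.4)(0.360)² = 1.607 kg·m²; I_B = (9.42)(0.406)² = 1.553 kg·m².
Taking A's sense as positive: L = (1.607)(15.8) + (1.553)(15.3) = 49.15 kg·m²·rad/s.
Combined I = 1.607 + 1.553 = 3.160 kg·m².
ω_f = L / I = 49.15 / 3.160 = 15.55 rad/s.
KE_i = ½ΣIω² = 382.3 J; KE_f = ½(3.160)(15.55)² = 382.2 J.

ΔKE lost ≈ 0.0987 J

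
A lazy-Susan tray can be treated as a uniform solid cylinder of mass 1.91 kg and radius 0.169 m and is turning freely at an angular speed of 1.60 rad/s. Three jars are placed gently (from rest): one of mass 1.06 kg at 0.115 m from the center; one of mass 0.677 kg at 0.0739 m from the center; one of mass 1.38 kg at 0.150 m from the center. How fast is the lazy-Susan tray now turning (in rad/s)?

ω_f ≈ 0.574 rad/s

The added mass arrives with no angular momentum about the center, and any external torque about the center is negligible, so the system's angular momentum is conserved.
I_p = ½(1.91)(0.169)² = 0.02728 kg·m².
Added inertia Σmr² = (1.06)(0.115)² + (0.677)(0.0739)² + (1.38)(0.150)² = 0.04877 kg·m²; I_f = 0.02728 + 0.04877 = 0.07604 kg·m².
ω_f = I_p ω_i / I_f = (0.02728)(1.60) / 0.07604 = 0.5739 rad/s.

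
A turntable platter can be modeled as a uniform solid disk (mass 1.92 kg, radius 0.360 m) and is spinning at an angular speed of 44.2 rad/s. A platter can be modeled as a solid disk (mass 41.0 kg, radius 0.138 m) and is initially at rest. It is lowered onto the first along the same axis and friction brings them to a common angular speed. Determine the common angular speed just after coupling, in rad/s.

|ω_f| ≈ 10.7 rad/s

No external torque acts about the common axis, so total angular momentum is conserved.
Moments of inertia: I_A = ½(1.92)(0.360)² = 0.1244 kg·m²; I_B = ½(41.0)(0.138)² = 0.3904 kg·m².
Taking A's sense as positive: L = (0.1244)(44.2) = 5.499 kg·m²·rad/s.
Combined I = 0.1244 + 0.3904 = 0.5148 kg·m².
ω_f = L / I = 5.499 / 0.5148 = 10.68 rad/s.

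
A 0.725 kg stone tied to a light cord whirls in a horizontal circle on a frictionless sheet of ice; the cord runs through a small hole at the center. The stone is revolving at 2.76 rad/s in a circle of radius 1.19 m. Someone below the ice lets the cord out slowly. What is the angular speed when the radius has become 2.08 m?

ω₂ ≈ 0.903 rad/s

No torque about the axis ⇒ m r₁² ω₁ = m r₂² ω₂.
ω₂ = ω₁ (r₁/r₂)² = (2.76)(1.19/2.08)² = 0.9034 rad/s.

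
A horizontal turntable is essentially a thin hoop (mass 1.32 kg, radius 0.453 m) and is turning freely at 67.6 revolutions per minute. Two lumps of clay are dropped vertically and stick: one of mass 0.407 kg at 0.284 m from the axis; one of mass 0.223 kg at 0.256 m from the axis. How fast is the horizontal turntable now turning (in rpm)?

ω_f ≈ 57.5 rpm

The added mass arrives with no angular momentum about the axis, and any external torque about the axis is negligible, so the system's angular momentum is conserved.
I_p = (1.32)(0.453)² = 0.2709 kg·m².
Added inertia Σmr² = (0.407)(0.284)² + (0.223)(0.256)² = 0.04744 kg·m²; I_f = 0.2709 + 0.04744 = 0.3183 kg·m².
ω_f = I_p ω_i / I_f = (0.2709)(67.6) / 0.3183 = 57.53 rpm.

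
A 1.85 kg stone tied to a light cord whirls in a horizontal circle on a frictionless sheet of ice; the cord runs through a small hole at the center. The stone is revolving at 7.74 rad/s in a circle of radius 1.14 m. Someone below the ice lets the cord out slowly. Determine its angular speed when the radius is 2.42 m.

ω₂ ≈ 1.72 rad/s

The constraining force is radial, so m r² ω about the center is conserved.
ω₂ = ω₁ (r₁/r₂)² = (7.74)(1.14/2.42)² = 1.718 rad/s.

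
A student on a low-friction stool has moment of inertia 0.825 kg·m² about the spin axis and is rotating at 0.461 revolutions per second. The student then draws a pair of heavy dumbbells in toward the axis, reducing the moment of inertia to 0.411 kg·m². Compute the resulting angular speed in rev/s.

ω₂ ≈ 0.925 rev/s

With no external torque about the axis, L is conserved: I₁ω₁ = I₂ω₂.
ω₂ = I₁ω₁ / I₂ = (0.8250)(0.461 rev/s) / (0.4110) = 0.9254 rev/s.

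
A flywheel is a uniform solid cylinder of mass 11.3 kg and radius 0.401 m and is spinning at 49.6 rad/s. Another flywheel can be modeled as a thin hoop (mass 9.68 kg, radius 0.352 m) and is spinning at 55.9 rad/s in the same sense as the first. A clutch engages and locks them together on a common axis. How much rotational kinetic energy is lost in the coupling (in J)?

The coupling torques are internal; angular momentum about the shared axis is conserved.
Moments of inertia: I_A = ½(11.3)(0.401)² = 0.9085 kg·m²; I_B = (9.68)(0.352)² = 1.199 kg·m².
Taking A's sense as positive: L = (0.9085)(49.6) + (1.199)(55.9) = 112.1 kg·m²·rad/s.
Combined I = 0.9085 + 1.199 = 2.108 kg·m².
ω_f = L / I = 112.1 / 2.108 = 53.18 rad/s.
KE_i = ½ΣIω² = 2991 J; KE_f = ½(2.108)(53.18)² = 2981 J.

ΔKE lost ≈ 10.3 J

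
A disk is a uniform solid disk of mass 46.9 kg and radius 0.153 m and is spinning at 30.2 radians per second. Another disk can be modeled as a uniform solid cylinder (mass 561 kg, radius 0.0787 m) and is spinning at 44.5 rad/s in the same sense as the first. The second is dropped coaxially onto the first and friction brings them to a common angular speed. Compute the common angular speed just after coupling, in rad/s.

|ω_f| ≈ 41.1 rad/s

The coupling torques are internal; angular momentum about the shared axis is conserved.
Moments of inertia: I_A = ½(46.9)(0.153)² = 0.5489 kg·m²; I_B = ½(561)(0.0787)² = 1.737 kg·m².
Taking A's sense as positive: L = (0.5489)(30.2) + (1.737)(44.5) = 93.89 kg·m²·rad/s.
Combined I = 0.5489 + 1.737 = 2.286 kg·m².
ω_f = L / I = 93.89 / 2.286 = 41.07 rad/s.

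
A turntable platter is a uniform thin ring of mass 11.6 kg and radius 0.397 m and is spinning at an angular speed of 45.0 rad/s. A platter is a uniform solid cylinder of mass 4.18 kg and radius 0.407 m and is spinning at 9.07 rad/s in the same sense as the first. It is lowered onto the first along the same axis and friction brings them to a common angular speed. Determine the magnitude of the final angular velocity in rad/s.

|ω_f| ≈ 39.3 rad/s

No external torque acts about the common axis, so total angular momentum is conserved.
Moments of inertia: I_A = (11.6)(0.397)² = 1.828 kg·m²; I_B = ½(4.18)(0.407)² = 0.3462 kg·m².
Taking A's sense as positive: L = (1.828)(45.0) + (0.3462)(9.07) = 85.41 kg·m²·rad/s.
Combined I = 1.828 + 0.3462 = 2.174 kg·m².
ω_f = L / I = 85.41 / 2.174 = 39.28 rad/s.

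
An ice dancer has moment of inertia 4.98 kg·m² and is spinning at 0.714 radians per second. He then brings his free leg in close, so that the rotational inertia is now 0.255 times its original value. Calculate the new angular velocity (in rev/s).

ω₂ ≈ 0.446 rev/s

With no external torque about the axis, L is conserved: I₁ω₁ = I₂ω₂.
I₂ = 0.255 × 4.98 = 1.270 kg·m².
ω₂ = I₁ω₁ / I₂ = (4.980)(0.714 rad/s) / (1.270) = 2.800 rad/s = 0.4456 rev/s.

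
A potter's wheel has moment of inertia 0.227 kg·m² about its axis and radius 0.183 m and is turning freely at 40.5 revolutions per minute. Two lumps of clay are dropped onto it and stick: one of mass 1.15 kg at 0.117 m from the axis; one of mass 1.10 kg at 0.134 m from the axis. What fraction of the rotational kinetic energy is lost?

fraction ≈ 0.135

No external torque acts about the axis; L_before = L_after.
Added inertia Σmr² = (1.15)(0.117)² + (1.10)(0.134)² = 0.03549 kg·m²; I_f = 0.2270 + 0.03549 = 0.2625 kg·m².
ω_f = I_p ω_i / I_f = (0.2270)(40.5) / 0.2625 = 35.02 rpm.
KE_i = ½(0.2270)(4.241 rad/s)² = 2.042 J; KE_f = ½(0.2625)(3.668)² = 1.766 J.
Fraction lost = 0.1352.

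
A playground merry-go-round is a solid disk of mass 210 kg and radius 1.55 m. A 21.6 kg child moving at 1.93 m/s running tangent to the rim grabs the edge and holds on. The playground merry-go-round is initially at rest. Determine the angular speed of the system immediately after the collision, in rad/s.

The axle reaction passes through the axle and exerts no torque about it; angular momentum about the axle is conserved through the impact.
I_p = ½(210)(1.55)² = 252.3 kg·m². Taking the sense of the child's angular momentum as positive, L_{child} = m v R = (21.6)(1.93)(1.55) = 64.62 kg·m²/s.
L_i = 0 + 64.62 = 64.62 kg·m²/s.
After sticking, I_f = I_p + m R² = 252.3 + (21.6)(1.55)² = 304.2 kg·m².
ω_f = L_i / I_f = 64.62 / 304.2 = 0.2124 rad/s.

|ω_f| ≈ 0.212 rad/s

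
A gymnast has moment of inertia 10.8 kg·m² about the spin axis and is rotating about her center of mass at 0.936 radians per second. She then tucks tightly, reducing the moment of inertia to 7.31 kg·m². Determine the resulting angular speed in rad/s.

ω₂ ≈ 1.38 rad/s

With no external torque about the axis, L is conserved: I₁ω₁ = I₂ω₂.
ω₂ = I₁ω₁ / I₂ = (10.80)(0.936 rad/s) / (7.310) = 1.383 rad/s.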